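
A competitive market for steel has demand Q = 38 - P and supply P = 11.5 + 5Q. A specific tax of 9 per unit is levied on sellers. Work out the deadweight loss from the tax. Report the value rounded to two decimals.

6.75

Rewriting demand in inverse form: P = 38 - Q.
Pre-tax equilibrium: 38 - Q = 11.5 + 5Q gives Q* = 4.4167, P* = 33.5833.
A tax on sellers shifts supply up by 9: 38 - Q = 11.5 + 5Q + 9, so Q_t = 2.9167. Buyers pay P_b = 35.0833; sellers receive P_s = P_b - 9 = 26.0833.
Deadweight loss is the triangle between the curves from Q_t to Q*: (1/2)(4.4167 - 2.9167)(9) = 6.75.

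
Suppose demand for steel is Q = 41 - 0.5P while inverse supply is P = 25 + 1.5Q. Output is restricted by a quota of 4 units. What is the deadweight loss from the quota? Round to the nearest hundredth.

264.14

Rewriting demand in inverse form: P = 82 - 2Q.
Unrestricted equilibrium: Q* = (82 - 25)/(2 + 1.5) = 16.2857.
At Q = 4 the demand price is 82 - 2(4) = 74 and the supply price is 25 + 1.5(4) = 31.
Deadweight loss is the triangle between the curves from 4 to 16.2857: (1/2)(74 - 31)(16.2857 - 4) = 264.1429.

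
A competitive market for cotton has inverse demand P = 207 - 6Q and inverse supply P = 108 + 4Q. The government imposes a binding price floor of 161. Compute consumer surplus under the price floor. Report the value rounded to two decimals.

Without the control, 207 - 6Q = 108 + 4Q so Q* = 9.9 and P* = 147.6.
At the floor price 161, quantity demanded is (207 - 161)/6 = 7.6667; demand is the short side, so Q = 7.6667 trades at P = 161.
CS is the triangle under demand above 161: (1/2)(7.6667)(207 - 161) = 176.3333.

176.33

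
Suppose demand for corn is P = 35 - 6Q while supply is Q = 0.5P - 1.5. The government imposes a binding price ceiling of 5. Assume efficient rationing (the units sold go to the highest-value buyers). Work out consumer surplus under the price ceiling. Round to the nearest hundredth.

27.00

Rewriting supply in inverse form: P = 3 + 2Q.
Free-market equilibrium: 35 - 6Q = 3 + 2Q gives Q* = 4, P* = 11.
At the ceiling price 5, quantity supplied is (5 - 3)/2 = 1; supply is the short side, so Q = 1 trades at P = 5.
The demand price at Q = 1 is 29. CS is the trapezoid between demand and 5 over [0, 1]: (1/2)[(35 - 5) + (29 - 5)](1) = 27.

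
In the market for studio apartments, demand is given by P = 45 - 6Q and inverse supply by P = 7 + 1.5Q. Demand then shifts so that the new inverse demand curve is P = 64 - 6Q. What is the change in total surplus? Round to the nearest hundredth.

Initial equilibrium: Q_0 = 5.0667, P_0 = 14.6; CS_0 = (1/2)(5.0667)(30.4) = 77.0133, PS_0 = (1/2)(5.0667)(7.6) = 19.2533.
New equilibrium: 64 - 6Q = 7 + 1.5Q gives Q_1 = 7.6, P_1 = 18.4; CS_1 = 173.28, PS_1 = 43.32.
Change in total surplus = (173.28 + 43.32) - (77.0133 + 19.2533) = 120.3333.

120.33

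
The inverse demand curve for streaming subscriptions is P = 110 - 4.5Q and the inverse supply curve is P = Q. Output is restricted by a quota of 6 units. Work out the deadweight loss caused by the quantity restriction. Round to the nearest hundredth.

Unrestricted equilibrium: Q* = (110 - 0)/(4.5 + 1) = 20.
At Q = 6 the demand price is 110 - 4.5(6) = 83 and the supply price is 0 + (6) = 6.
Deadweight loss is the triangle between the curves from 6 to 20: (1/2)(83 - 6)(20 - 6) = 539.

539.00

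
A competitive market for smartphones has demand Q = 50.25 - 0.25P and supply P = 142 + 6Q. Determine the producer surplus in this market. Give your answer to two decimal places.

104.43

Rewriting demand in inverse form: P = 201 - 4Q.
Setting demand equal to supply, 59 = 10Q, so Q* = 5.9 and P* = 177.4.
PS is the area between P* and the supply curve from 0 to Q*: (1/2)(5.9)(35.4) = 104.43.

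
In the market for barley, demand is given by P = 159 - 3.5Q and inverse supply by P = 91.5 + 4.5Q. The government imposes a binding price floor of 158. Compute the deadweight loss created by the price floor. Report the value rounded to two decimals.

265.81

Without the control, 159 - 3.5Q = 91.5 + 4.5Q so Q* = 8.4375 and P* = 129.4688.
At P = 158, buyers demand (159 - 158)/3.5 = 0.2857 while sellers would supply more, so the quantity traded is 0.2857 at price 158.
At Q = 0.2857 the demand price is 158 and the supply price is 92.7857. Deadweight loss is the triangle between the curves from 0.2857 to 8.4375: (1/2)(158 - 92.7857)(8.4375 - 0.2857) = 265.8064.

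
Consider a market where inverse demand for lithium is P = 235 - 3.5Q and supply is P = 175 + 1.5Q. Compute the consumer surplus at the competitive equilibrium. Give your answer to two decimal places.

Equilibrium: 235 - 3.5Q = 175 + 1.5Q, so Q* = 12 and P* = 193.
Consumer surplus is the triangle under demand above P*: (1/2)(12)(235 - 193) = (1/2)(12)(42) = 252.

252.00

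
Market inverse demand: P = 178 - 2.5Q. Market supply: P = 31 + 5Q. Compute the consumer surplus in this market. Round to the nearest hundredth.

480.20

Set 178 - 2.5Q = 31 + 5Q, which gives 147 = 7.5Q, so Q* = 19.6 and P* = 178 - 2.5(19.6) = 129.
Consumer surplus is the triangle under demand above P*: (1/2)(19.6)(178 - 129) = (1/2)(19.6)(49) = 480.2.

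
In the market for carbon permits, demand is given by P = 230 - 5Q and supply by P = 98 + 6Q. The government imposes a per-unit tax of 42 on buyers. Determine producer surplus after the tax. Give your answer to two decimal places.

Without the tax, 230 - 5Q = 98 + 6Q so Q* = 12 and P* = 170.
A tax on buyers shifts demand down by 42: (230 - 42) - 5Q = 98 + 6Q, so Q_t = 8.1818. Buyers pay P_b = 189.0909; sellers receive P_s = P_b - 42 = 147.0909.
Producer surplus is the triangle above supply below P_s: (1/2)(8.1818)(147.0909 - 98) = 200.8264.

200.83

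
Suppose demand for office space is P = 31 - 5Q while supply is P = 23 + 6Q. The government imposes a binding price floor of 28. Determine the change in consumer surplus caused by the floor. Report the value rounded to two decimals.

Free-market equilibrium: 31 - 5Q = 23 + 6Q gives Q* = 0.7273, P* = 27.3636.
At the floor price 28, quantity demanded is (31 - 28)/5 = 0.6; demand is the short side, so Q = 0.6 trades at P = 28.
CS goes from (1/2)(0.7273)(3.6364) = 1.3223 to 0.9 (computed as (31 - 28)(0.6) - (1/2)(5)(0.6)^2), a change of -0.4223.

-0.42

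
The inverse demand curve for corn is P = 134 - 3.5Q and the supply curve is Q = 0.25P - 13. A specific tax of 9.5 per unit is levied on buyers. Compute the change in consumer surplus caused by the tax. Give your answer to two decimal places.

-45.66

Rewriting supply in inverse form: P = 52 + 4Q.
Without the tax, 134 - 3.5Q = 52 + 4Q so Q* = 10.9333 and P* = 95.7333.
With the tax, buyers' net willingness to pay falls by 9.5: (134 - 9.5) - 3.5Q = 52 + 4Q, so Q_t = 9.6667. Buyers pay P_b = 100.1667; sellers receive P_s = P_b - 9.5 = 90.6667.
CS falls from (1/2)(10.9333)(38.2667) = 209.1911 to (1/2)(9.6667)(33.8333) = 163.5278, a change of -45.6633.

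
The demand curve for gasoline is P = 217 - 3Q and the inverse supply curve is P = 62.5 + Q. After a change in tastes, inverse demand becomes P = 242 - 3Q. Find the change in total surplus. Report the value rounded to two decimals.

1043.75

Initial equilibrium: Q_0 = 38.625, P_0 = 101.125; CS_0 = (1/2)(38.625)(115.875) = 2237.8359, PS_0 = (1/2)(38.625)(38.625) = 745.9453.
New equilibrium: 242 - 3Q = 62.5 + Q gives Q_1 = 44.875, P_1 = 107.375; CS_1 = 3020.6484, PS_1 = 1006.8828.
Change in total surplus = (3020.6484 + 1006.8828) - (2237.8359 + 745.9453) = 1043.75.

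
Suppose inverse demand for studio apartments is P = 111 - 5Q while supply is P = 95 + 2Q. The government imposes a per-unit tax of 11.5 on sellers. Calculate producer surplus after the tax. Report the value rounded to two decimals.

Pre-tax equilibrium: 111 - 5Q = 95 + 2Q gives Q* = 2.2857, P* = 99.5714.
With the tax, sellers need 11.5 more per unit: 111 - 5Q = 95 + 2Q + 11.5, so Q_t = 0.6429. Buyers pay P_b = 107.7857; sellers receive P_s = P_b - 11.5 = 96.2857.
Producer surplus is the triangle above supply below P_s: (1/2)(0.6429)(96.2857 - 95) = 0.4133.

0.41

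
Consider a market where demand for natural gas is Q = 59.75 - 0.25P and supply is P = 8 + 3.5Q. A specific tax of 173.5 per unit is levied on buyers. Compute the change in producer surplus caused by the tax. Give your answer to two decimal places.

Rewriting demand in inverse form: P = 239 - 4Q.
Without the tax, 239 - 4Q = 8 + 3.5Q so Q* = 30.8 and P* = 115.8.
A tax on buyers shifts demand down by 173.5: (239 - 173.5) - 4Q = 8 + 3.5Q, so Q_t = 7.6667. Buyers pay P_b = 208.3333; sellers receive P_s = P_b - 173.5 = 34.8333.
Producers lose the trapezoid between P_s and P* out to Q_t plus the triangle from Q_t to Q*: change in PS = 102.8611 - 1660.12 = -1557.2589.

-1557.26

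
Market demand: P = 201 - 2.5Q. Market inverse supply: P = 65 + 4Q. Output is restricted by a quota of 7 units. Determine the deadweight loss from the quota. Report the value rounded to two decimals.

630.02

Unrestricted equilibrium: Q* = (201 - 65)/(2.5 + 4) = 20.9231.
At Q = 7 the demand price is 201 - 2.5(7) = 183.5 and the supply price is 65 + 4(7) = 93.
Deadweight loss is the triangle between the curves from 7 to 20.9231: (1/2)(183.5 - 93)(20.9231 - 7) = 630.0192.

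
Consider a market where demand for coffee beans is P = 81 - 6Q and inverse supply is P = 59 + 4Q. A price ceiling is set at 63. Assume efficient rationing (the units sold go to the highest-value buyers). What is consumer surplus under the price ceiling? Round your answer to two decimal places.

Without the control, 81 - 6Q = 59 + 4Q so Q* = 2.2 and P* = 67.8.
At P = 63, sellers supply (63 - 59)/4 = 1 while buyers want more, so the quantity traded is 1 at price 63.
The demand price at Q = 1 is 75. CS is the trapezoid between demand and 63 over [0, 1]: (1/2)[(81 - 63) + (75 - 63)](1) = 15.

15.00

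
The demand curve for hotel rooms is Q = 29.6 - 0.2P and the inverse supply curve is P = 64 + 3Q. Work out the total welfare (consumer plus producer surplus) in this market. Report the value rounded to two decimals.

Rewriting demand in inverse form: P = 148 - 5Q.
Equilibrium: 148 - 5Q = 64 + 3Q, so Q* = 10.5 and P* = 95.5.
CS = (1/2)(10.5)(52.5) = 275.625 and PS = (1/2)(10.5)(31.5) = 165.375, so total surplus = 441.

441.00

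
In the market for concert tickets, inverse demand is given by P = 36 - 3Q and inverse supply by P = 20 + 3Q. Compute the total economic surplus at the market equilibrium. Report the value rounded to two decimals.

21.33

Setting demand equal to supply, 16 = 6Q, so Q* = 2.6667 and P* = 28.
CS = (1/2)(2.6667)(8) = 10.6667 and PS = (1/2)(2.6667)(8) = 10.6667, so total surplus = 21.3333.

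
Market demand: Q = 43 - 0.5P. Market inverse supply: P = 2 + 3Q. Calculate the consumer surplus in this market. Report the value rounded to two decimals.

282.24

Rewriting demand in inverse form: P = 86 - 2Q.
Set 86 - 2Q = 2 + 3Q, which gives 84 = 5Q, so Q* = 16.8 and P* = 86 - 2(16.8) = 52.4.
Consumer surplus is the triangle under demand above P*: (1/2)(16.8)(86 - 52.4) = (1/2)(16.8)(33.6) = 282.24.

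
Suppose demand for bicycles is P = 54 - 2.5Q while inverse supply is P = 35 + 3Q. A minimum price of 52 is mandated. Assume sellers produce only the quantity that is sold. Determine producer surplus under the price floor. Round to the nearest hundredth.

Without the control, 54 - 2.5Q = 35 + 3Q so Q* = 3.4545 and P* = 45.3636.
At the floor price 52, quantity demanded is (54 - 52)/2.5 = 0.8; demand is the short side, so Q = 0.8 trades at P = 52.
The supply price at Q = 0.8 is 37.4. PS is the trapezoid between 52 and supply over [0, 0.8]: (1/2)[(52 - 35) + (52 - 37.4)](0.8) = 12.64.

12.64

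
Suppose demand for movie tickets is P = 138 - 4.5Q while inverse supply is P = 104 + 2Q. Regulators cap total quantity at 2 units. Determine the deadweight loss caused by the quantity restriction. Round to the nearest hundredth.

33.92

Without the quota, 138 - 4.5Q = 104 + 2Q gives Q* = 5.2308.
At Q = 2 the demand price is 138 - 4.5(2) = 129 and the supply price is 104 + 2(2) = 108.
DWL = (1/2)(gap between curves at 2) x (Q* - 2) = (1/2)(21)(3.2308) = 33.9231.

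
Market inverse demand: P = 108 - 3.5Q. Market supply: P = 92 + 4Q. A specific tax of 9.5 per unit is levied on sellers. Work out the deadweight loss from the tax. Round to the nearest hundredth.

6.02

Without the tax, 108 - 3.5Q = 92 + 4Q so Q* = 2.1333 and P* = 100.5333.
A tax on sellers shifts supply up by 9.5: 108 - 3.5Q = 92 + 4Q + 9.5, so Q_t = 0.8667. Buyers pay P_b = 104.9667; sellers receive P_s = P_b - 9.5 = 95.4667.
The welfare triangle lost has base Q* - Q_t = 1.2667 and height t = 9.5, so DWL = (1/2)(1.2667)(9.5) = 6.0167.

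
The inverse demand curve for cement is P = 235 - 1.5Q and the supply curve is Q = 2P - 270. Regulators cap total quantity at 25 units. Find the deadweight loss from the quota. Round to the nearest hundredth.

625.00

Rewriting supply in inverse form: P = 135 + 0.5Q.
Without the quota, 235 - 1.5Q = 135 + 0.5Q gives Q* = 50.
At Q = 25 the demand price is 235 - 1.5(25) = 197.5 and the supply price is 135 + 0.5(25) = 147.5.
DWL = (1/2)(gap between curves at 25) x (Q* - 25) = (1/2)(50)(25) = 625.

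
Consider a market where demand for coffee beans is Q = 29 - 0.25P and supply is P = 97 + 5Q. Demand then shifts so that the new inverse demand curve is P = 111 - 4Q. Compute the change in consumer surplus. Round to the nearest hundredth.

-4.07

Rewriting demand in inverse form: P = 116 - 4Q.
Initial equilibrium: Q_0 = 2.1111, P_0 = 107.5556; CS_0 = (1/2)(2.1111)(8.4444) = 8.9136, PS_0 = (1/2)(2.1111)(10.5556) = 11.142.
New equilibrium: 111 - 4Q = 97 + 5Q gives Q_1 = 1.5556, P_1 = 104.7778; CS_1 = 4.8395, PS_1 = 6.0494.
Change in consumer surplus = 4.8395 - 8.9136 = -4.0741.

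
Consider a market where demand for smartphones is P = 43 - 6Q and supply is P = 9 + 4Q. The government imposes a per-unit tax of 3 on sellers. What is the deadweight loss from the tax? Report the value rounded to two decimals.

Pre-tax equilibrium: 43 - 6Q = 9 + 4Q gives Q* = 3.4, P* = 22.6.
A tax on sellers shifts supply up by 3: 43 - 6Q = 9 + 4Q + 3, so Q_t = 3.1. Buyers pay P_b = 24.4; sellers receive P_s = P_b - 3 = 21.4.
The welfare triangle lost has base Q* - Q_t = 0.3 and height t = 3, so DWL = (1/2)(0.3)(3) = 0.45.

0.45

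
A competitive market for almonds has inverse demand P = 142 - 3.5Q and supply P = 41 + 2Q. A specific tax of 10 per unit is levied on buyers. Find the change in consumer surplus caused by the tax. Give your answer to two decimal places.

Without the tax, 142 - 3.5Q = 41 + 2Q so Q* = 18.3636 and P* = 77.7273.
A tax on buyers shifts demand down by 10: (142 - 10) - 3.5Q = 41 + 2Q, so Q_t = 16.5455. Buyers pay P_b = 84.0909; sellers receive P_s = P_b - 10 = 74.0909.
Consumers lose the trapezoid between P* and P_b out to Q_t plus the triangle from Q_t to Q*: change in CS = 479.0661 - 590.1405 = -111.0744.

-111.07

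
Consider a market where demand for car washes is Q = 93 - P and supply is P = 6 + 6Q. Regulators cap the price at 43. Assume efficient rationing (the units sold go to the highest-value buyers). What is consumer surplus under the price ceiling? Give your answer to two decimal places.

Rewriting demand in inverse form: P = 93 - Q.
Without the control, 93 - Q = 6 + 6Q so Q* = 12.4286 and P* = 80.5714.
At the ceiling price 43, quantity supplied is (43 - 6)/6 = 6.1667; supply is the short side, so Q = 6.1667 trades at P = 43.
The demand price at Q = 6.1667 is 86.8333. CS is the trapezoid between demand and 43 over [0, 6.1667]: (1/2)[(93 - 43) + (86.8333 - 43)](6.1667) = 289.3194.

289.32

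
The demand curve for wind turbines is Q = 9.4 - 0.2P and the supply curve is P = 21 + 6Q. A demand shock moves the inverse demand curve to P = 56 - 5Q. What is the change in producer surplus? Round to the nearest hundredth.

Rewriting demand in inverse form: P = 47 - 5Q.
Initial equilibrium: Q_0 = 2.3636, P_0 = 35.1818; CS_0 = (1/2)(2.3636)(11.8182) = 13.9669, PS_0 = (1/2)(2.3636)(14.1818) = 16.7603.
New equilibrium: 56 - 5Q = 21 + 6Q gives Q_1 = 3.1818, P_1 = 40.0909; CS_1 = 25.3099, PS_1 = 30.3719.
Change in producer surplus = 30.3719 - 16.7603 = 13.6116.

13.61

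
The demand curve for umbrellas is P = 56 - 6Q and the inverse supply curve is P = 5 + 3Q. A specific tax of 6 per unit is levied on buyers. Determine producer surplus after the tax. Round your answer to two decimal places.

37.50

Pre-tax equilibrium: 56 - 6Q = 5 + 3Q gives Q* = 5.6667, P* = 22.
A tax on buyers shifts demand down by 6: (56 - 6) - 6Q = 5 + 3Q, so Q_t = 5. Buyers pay P_b = 26; sellers receive P_s = P_b - 6 = 20.
Producer surplus is the triangle above supply below P_s: (1/2)(5)(20 - 5) = 37.5.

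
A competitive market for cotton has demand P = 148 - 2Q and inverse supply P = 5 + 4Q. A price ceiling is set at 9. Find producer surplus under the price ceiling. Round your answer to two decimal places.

2.00

Without the control, 148 - 2Q = 5 + 4Q so Q* = 23.8333 and P* = 100.3333.
At the ceiling price 9, quantity supplied is (9 - 5)/4 = 1; supply is the short side, so Q = 1 trades at P = 9.
PS is the triangle above supply below 9: (1/2)(1)(9 - 5) = 2.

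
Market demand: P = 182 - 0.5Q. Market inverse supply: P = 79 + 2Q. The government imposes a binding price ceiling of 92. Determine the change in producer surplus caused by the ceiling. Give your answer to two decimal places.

-1655.19

Free-market equilibrium: 182 - 0.5Q = 79 + 2Q gives Q* = 41.2, P* = 161.4.
At the ceiling price 92, quantity supplied is (92 - 79)/2 = 6.5; supply is the short side, so Q = 6.5 trades at P = 92.
PS goes from (1/2)(41.2)(82.4) = 1697.44 to 42.25 (computed as (92 - 79)(6.5) - (1/2)(2)(6.5)^2), a change of -1655.19.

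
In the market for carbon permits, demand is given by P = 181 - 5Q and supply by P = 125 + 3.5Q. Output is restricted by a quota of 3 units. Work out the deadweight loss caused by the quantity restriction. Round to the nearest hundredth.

Without the quota, 181 - 5Q = 125 + 3.5Q gives Q* = 6.5882.
At Q = 3 the demand price is 181 - 5(3) = 166 and the supply price is 125 + 3.5(3) = 135.5.
DWL = (1/2)(gap between curves at 3) x (Q* - 3) = (1/2)(30.5)(3.5882) = 54.7206.

54.72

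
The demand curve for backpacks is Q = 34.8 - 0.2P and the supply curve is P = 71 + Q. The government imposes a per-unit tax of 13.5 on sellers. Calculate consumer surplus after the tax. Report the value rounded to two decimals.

Rewriting demand in inverse form: P = 174 - 5Q.
Without the tax, 174 - 5Q = 71 + Q so Q* = 17.1667 and P* = 88.1667.
With the tax, sellers need 13.5 more per unit: 174 - 5Q = 71 + Q + 13.5, so Q_t = 14.9167. Buyers pay P_b = 99.4167; sellers receive P_s = P_b - 13.5 = 85.9167.
Consumer surplus is the triangle under demand above P_b: (1/2)(14.9167)(174 - 99.4167) = 556.2674.

556.27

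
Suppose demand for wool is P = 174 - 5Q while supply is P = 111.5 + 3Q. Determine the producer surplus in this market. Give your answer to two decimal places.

91.55

Set 174 - 5Q = 111.5 + 3Q, which gives 62.5 = 8Q, so Q* = 7.8125 and P* = 174 - 5(7.8125) = 134.9375.
The supply curve's price intercept is 111.5, so PS = (1/2)(Q*)(P* - 111.5) = (1/2)(7.8125)(23.4375) = 91.5527.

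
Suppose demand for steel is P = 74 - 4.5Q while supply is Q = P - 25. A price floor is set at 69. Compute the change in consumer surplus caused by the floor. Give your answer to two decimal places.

-175.81

Rewriting supply in inverse form: P = 25 + Q.
Free-market equilibrium: 74 - 4.5Q = 25 + Q gives Q* = 8.9091, P* = 33.9091.
At the floor price 69, quantity demanded is (74 - 69)/4.5 = 1.1111; demand is the short side, so Q = 1.1111 trades at P = 69.
CS goes from (1/2)(8.9091)(40.0909) = 178.5868 to 2.7778 (computed as (74 - 69)(1.1111) - (1/2)(4.5)(1.1111)^2), a change of -175.809.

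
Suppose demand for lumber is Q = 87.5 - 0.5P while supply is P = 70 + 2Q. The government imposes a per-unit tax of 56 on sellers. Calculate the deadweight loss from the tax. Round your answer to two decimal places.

392.00

Rewriting demand in inverse form: P = 175 - 2Q.
Pre-tax equilibrium: 175 - 2Q = 70 + 2Q gives Q* = 26.25, P* = 122.5.
A tax on sellers shifts supply up by 56: 175 - 2Q = 70 + 2Q + 56, so Q_t = 12.25. Buyers pay P_b = 150.5; sellers receive P_s = P_b - 56 = 94.5.
The welfare triangle lost has base Q* - Q_t = 14 and height t = 56, so DWL = (1/2)(14)(56) = 392.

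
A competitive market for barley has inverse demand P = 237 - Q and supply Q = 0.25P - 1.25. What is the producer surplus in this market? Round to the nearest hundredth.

Rewriting supply in inverse form: P = 5 + 4Q.
Equilibrium: 237 - Q = 5 + 4Q, so Q* = 46.4 and P* = 190.6.
PS is the area between P* and the supply curve from 0 to Q*: (1/2)(46.4)(185.6) = 4305.92.

4305.92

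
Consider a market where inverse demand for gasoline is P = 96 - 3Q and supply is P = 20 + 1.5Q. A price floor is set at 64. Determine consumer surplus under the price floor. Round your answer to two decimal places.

Without the control, 96 - 3Q = 20 + 1.5Q so Q* = 16.8889 and P* = 45.3333.
At P = 64, buyers demand (96 - 64)/3 = 10.6667 while sellers would supply more, so the quantity traded is 10.6667 at price 64.
CS is the triangle under demand above 64: (1/2)(10.6667)(96 - 64) = 170.6667.

170.67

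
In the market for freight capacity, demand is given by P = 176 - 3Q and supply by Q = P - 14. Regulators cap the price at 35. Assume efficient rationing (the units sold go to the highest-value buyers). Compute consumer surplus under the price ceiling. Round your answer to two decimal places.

2299.50

Rewriting supply in inverse form: P = 14 + Q.
Free-market equilibrium: 176 - 3Q = 14 + Q gives Q* = 40.5, P* = 54.5.
At the ceiling price 35, quantity supplied is (35 - 14)/1 = 21; supply is the short side, so Q = 21 trades at P = 35.
The demand price at Q = 21 is 113. CS is the trapezoid between demand and 35 over [0, 21]: (1/2)[(176 - 35) + (113 - 35)](21) = 2299.5.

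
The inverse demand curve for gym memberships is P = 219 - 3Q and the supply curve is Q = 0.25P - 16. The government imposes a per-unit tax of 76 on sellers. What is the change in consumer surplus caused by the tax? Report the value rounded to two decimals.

Rewriting supply in inverse form: P = 64 + 4Q.
Without the tax, 219 - 3Q = 64 + 4Q so Q* = 22.1429 and P* = 152.5714.
A tax on sellers shifts supply up by 76: 219 - 3Q = 64 + 4Q + 76, so Q_t = 11.2857. Buyers pay P_b = 185.1429; sellers receive P_s = P_b - 76 = 109.1429.
Consumers lose the trapezoid between P* and P_b out to Q_t plus the triangle from Q_t to Q*: change in CS = 191.051 - 735.4592 = -544.4082.

-544.41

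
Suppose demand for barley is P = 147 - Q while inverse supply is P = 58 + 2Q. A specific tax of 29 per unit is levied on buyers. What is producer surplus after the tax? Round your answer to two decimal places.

Without the tax, 147 - Q = 58 + 2Q so Q* = 29.6667 and P* = 117.3333.
With the tax, buyers' net willingness to pay falls by 29: (147 - 29) - Q = 58 + 2Q, so Q_t = 20. Buyers pay P_b = 127; sellers receive P_s = P_b - 29 = 98.
PS = (1/2)(Q_t)(P_s - 58) = (1/2)(20)(40) = 400.

400.00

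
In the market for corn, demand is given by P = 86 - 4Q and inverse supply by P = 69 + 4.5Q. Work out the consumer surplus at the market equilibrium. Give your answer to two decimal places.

Set 86 - 4Q = 69 + 4.5Q, which gives 17 = 8.5Q, so Q* = 2 and P* = 86 - 4(2) = 78.
CS is the area between the demand curve and P* from 0 to Q*: (1/2)(2)(8) = 8.

8.00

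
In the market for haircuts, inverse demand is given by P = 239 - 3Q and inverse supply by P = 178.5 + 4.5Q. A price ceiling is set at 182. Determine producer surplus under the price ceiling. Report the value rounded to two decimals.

1.36

Without the control, 239 - 3Q = 178.5 + 4.5Q so Q* = 8.0667 and P* = 214.8.
At the ceiling price 182, quantity supplied is (182 - 178.5)/4.5 = 0.7778; supply is the short side, so Q = 0.7778 trades at P = 182.
PS is the triangle above supply below 182: (1/2)(0.7778)(182 - 178.5) = 1.3611.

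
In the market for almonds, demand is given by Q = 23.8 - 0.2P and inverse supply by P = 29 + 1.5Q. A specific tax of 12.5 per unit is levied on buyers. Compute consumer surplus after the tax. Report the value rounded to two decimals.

Rewriting demand in inverse form: P = 119 - 5Q.
Without the tax, 119 - 5Q = 29 + 1.5Q so Q* = 13.8462 and P* = 49.7692.
With the tax, buyers' net willingness to pay falls by 12.5: (119 - 12.5) - 5Q = 29 + 1.5Q, so Q_t = 11.9231. Buyers pay P_b = 59.3846; sellers receive P_s = P_b - 12.5 = 46.8846.
Consumer surplus is the triangle under demand above P_b: (1/2)(11.9231)(119 - 59.3846) = 355.3994.

355.40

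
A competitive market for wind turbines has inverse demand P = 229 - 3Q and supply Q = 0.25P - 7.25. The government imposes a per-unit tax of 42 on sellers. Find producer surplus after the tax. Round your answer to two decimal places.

Rewriting supply in inverse form: P = 29 + 4Q.
Without the tax, 229 - 3Q = 29 + 4Q so Q* = 28.5714 and P* = 143.2857.
With the tax, sellers need 42 more per unit: 229 - 3Q = 29 + 4Q + 42, so Q_t = 22.5714. Buyers pay P_b = 161.2857; sellers receive P_s = P_b - 42 = 119.2857.
PS = (1/2)(Q_t)(P_s - 29) = (1/2)(22.5714)(90.2857) = 1018.9388.

1018.94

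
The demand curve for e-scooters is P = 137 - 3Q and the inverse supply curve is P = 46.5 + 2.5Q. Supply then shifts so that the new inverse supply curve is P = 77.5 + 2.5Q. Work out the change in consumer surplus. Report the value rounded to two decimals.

Initial equilibrium: Q_0 = 16.4545, P_0 = 87.6364; CS_0 = (1/2)(16.4545)(49.3636) = 406.1281, PS_0 = (1/2)(16.4545)(41.1364) = 338.4401.
New equilibrium: 137 - 3Q = 77.5 + 2.5Q gives Q_1 = 10.8182, P_1 = 104.5455; CS_1 = 175.5496, PS_1 = 146.2913.
Change in consumer surplus = 175.5496 - 406.1281 = -230.5785.

-230.58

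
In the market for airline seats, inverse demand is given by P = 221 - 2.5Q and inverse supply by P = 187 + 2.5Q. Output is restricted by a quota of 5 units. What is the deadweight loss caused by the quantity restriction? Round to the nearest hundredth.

Without the quota, 221 - 2.5Q = 187 + 2.5Q gives Q* = 6.8.
At Q = 5 the demand price is 221 - 2.5(5) = 208.5 and the supply price is 187 + 2.5(5) = 199.5.
DWL = (1/2)(gap between curves at 5) x (Q* - 5) = (1/2)(9)(1.8) = 8.1.

8.10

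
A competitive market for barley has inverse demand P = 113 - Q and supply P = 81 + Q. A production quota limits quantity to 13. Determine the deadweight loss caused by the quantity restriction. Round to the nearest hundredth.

9.00

Without the quota, 113 - Q = 81 + Q gives Q* = 16.
At Q = 13 the demand price is 113 - (13) = 100 and the supply price is 81 + (13) = 94.
DWL = (1/2)(gap between curves at 13) x (Q* - 13) = (1/2)(6)(3) = 9.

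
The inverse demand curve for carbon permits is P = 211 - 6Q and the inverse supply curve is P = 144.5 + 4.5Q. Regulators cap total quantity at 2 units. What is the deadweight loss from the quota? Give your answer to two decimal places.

Unrestricted equilibrium: Q* = (211 - 144.5)/(6 + 4.5) = 6.3333.
At Q = 2 the demand price is 211 - 6(2) = 199 and the supply price is 144.5 + 4.5(2) = 153.5.
Deadweight loss is the triangle between the curves from 2 to 6.3333: (1/2)(199 - 153.5)(6.3333 - 2) = 98.5833.

98.58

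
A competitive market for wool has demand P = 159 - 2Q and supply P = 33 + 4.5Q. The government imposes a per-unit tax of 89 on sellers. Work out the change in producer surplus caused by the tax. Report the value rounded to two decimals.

Pre-tax equilibrium: 159 - 2Q = 33 + 4.5Q gives Q* = 19.3846, P* = 120.2308.
A tax on sellers shifts supply up by 89: 159 - 2Q = 33 + 4.5Q + 89, so Q_t = 5.6923. Buyers pay P_b = 147.6154; sellers receive P_s = P_b - 89 = 58.6154.
Producers lose the trapezoid between P_s and P* out to Q_t plus the triangle from Q_t to Q*: change in PS = 72.9053 - 845.4675 = -772.5621.

-772.56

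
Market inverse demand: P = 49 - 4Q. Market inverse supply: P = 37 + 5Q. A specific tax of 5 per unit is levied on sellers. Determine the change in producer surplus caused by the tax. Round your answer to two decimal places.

Pre-tax equilibrium: 49 - 4Q = 37 + 5Q gives Q* = 1.3333, P* = 43.6667.
With the tax, sellers need 5 more per unit: 49 - 4Q = 37 + 5Q + 5, so Q_t = 0.7778. Buyers pay P_b = 45.8889; sellers receive P_s = P_b - 5 = 40.8889.
Producers lose the trapezoid between P_s and P* out to Q_t plus the triangle from Q_t to Q*: change in PS = 1.5123 - 4.4444 = -2.9321.

-2.93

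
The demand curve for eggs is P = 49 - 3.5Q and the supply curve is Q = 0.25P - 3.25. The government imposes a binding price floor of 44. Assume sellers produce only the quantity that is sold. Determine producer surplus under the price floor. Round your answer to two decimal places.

Rewriting supply in inverse form: P = 13 + 4Q.
Without the control, 49 - 3.5Q = 13 + 4Q so Q* = 4.8 and P* = 32.2.
At the floor price 44, quantity demanded is (49 - 44)/3.5 = 1.4286; demand is the short side, so Q = 1.4286 trades at P = 44.
The supply price at Q = 1.4286 is 18.7143. PS is the trapezoid between 44 and supply over [0, 1.4286]: (1/2)[(44 - 13) + (44 - 18.7143)](1.4286) = 40.2041.

40.20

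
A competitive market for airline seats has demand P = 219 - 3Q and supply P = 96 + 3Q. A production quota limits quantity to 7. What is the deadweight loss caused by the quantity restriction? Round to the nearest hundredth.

Without the quota, 219 - 3Q = 96 + 3Q gives Q* = 20.5.
At Q = 7 the demand price is 219 - 3(7) = 198 and the supply price is 96 + 3(7) = 117.
Deadweight loss is the triangle between the curves from 7 to 20.5: (1/2)(198 - 117)(20.5 - 7) = 546.75.

546.75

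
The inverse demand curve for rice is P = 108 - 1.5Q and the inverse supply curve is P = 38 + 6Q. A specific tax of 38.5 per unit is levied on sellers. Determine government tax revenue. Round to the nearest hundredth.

Without the tax, 108 - 1.5Q = 38 + 6Q so Q* = 9.3333 and P* = 94.
A tax on sellers shifts supply up by 38.5: 108 - 1.5Q = 38 + 6Q + 38.5, so Q_t = 4.2. Buyers pay P_b = 101.7; sellers receive P_s = P_b - 38.5 = 63.2.
Tax revenue = t x Q_t = 38.5 x 4.2 = 161.7.

161.70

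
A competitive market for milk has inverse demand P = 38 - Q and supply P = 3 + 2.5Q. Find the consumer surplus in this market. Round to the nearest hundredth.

Set 38 - Q = 3 + 2.5Q, which gives 35 = 3.5Q, so Q* = 10 and P* = 38 - (10) = 28.
The demand choke price is 38, so CS = (1/2)(Q*)(38 - P*) = (1/2)(10)(10) = 50.

50.00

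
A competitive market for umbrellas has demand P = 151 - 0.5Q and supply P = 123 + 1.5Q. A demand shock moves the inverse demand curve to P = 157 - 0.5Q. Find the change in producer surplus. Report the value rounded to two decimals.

Initial equilibrium: Q_0 = 14, P_0 = 144; CS_0 = (1/2)(14)(7) = 49, PS_0 = (1/2)(14)(21) = 147.
New equilibrium: 157 - 0.5Q = 123 + 1.5Q gives Q_1 = 17, P_1 = 148.5; CS_1 = 72.25, PS_1 = 216.75.
Change in producer surplus = 216.75 - 147 = 69.75.

69.75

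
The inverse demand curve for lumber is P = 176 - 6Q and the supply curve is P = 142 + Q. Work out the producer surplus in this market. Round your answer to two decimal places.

11.80

Set 176 - 6Q = 142 + Q, which gives 34 = 7Q, so Q* = 4.8571 and P* = 176 - 6(4.8571) = 146.8571.
Producer surplus is the triangle above supply below P*: (1/2)(4.8571)(146.8571 - 142) = (1/2)(4.8571)(4.8571) = 11.7959.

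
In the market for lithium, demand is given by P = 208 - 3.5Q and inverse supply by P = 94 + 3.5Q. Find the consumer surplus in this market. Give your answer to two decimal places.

Setting demand equal to supply, 114 = 7Q, so Q* = 16.2857 and P* = 151.
Consumer surplus is the triangle under demand above P*: (1/2)(16.2857)(208 - 151) = (1/2)(16.2857)(57) = 464.1429.

464.14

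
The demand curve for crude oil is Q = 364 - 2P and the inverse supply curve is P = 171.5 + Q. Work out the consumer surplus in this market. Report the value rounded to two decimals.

12.25

Rewriting demand in inverse form: P = 182 - 0.5Q.
Equilibrium: 182 - 0.5Q = 171.5 + Q, so Q* = 7 and P* = 178.5.
CS is the area between the demand curve and P* from 0 to Q*: (1/2)(7)(3.5) = 12.25.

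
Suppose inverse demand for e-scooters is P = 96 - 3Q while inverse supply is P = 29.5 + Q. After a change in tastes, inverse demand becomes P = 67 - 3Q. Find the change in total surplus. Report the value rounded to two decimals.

-377.00

Initial equilibrium: Q_0 = 16.625, P_0 = 46.125; CS_0 = (1/2)(16.625)(49.875) = 414.5859, PS_0 = (1/2)(16.625)(16.625) = 138.1953.
New equilibrium: 67 - 3Q = 29.5 + Q gives Q_1 = 9.375, P_1 = 38.875; CS_1 = 131.8359, PS_1 = 43.9453.
Change in total surplus = (131.8359 + 43.9453) - (414.5859 + 138.1953) = -377.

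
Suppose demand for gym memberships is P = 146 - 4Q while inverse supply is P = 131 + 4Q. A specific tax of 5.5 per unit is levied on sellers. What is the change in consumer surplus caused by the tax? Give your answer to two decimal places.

-4.21

Without the tax, 146 - 4Q = 131 + 4Q so Q* = 1.875 and P* = 138.5.
A tax on sellers shifts supply up by 5.5: 146 - 4Q = 131 + 4Q + 5.5, so Q_t = 1.1875. Buyers pay P_b = 141.25; sellers receive P_s = P_b - 5.5 = 135.75.
CS falls from (1/2)(1.875)(7.5) = 7.0312 to (1/2)(1.1875)(4.75) = 2.8203, a change of -4.2109.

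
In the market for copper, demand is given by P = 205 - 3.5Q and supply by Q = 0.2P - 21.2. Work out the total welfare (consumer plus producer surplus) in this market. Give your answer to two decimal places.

Rewriting supply in inverse form: P = 106 + 5Q.
Set 205 - 3.5Q = 106 + 5Q, which gives 99 = 8.5Q, so Q* = 11.6471 and P* = 205 - 3.5(11.6471) = 164.2353.
CS = (1/2)(11.6471)(40.7647) = 237.3945 and PS = (1/2)(11.6471)(58.2353) = 339.1349, so total surplus = 576.5294.

576.53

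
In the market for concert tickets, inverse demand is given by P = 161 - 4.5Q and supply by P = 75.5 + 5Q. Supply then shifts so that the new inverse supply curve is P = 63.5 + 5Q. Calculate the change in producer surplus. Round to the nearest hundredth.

60.83

Initial equilibrium: Q_0 = 9, P_0 = 120.5; CS_0 = (1/2)(9)(40.5) = 182.25, PS_0 = (1/2)(9)(45) = 202.5.
New equilibrium: 161 - 4.5Q = 63.5 + 5Q gives Q_1 = 10.2632, P_1 = 114.8158; CS_1 = 236.9979, PS_1 = 263.331.
Change in producer surplus = 263.331 - 202.5 = 60.831.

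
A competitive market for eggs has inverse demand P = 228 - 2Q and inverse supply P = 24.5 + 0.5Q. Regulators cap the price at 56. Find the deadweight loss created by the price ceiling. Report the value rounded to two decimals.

423.20

Without the control, 228 - 2Q = 24.5 + 0.5Q so Q* = 81.4 and P* = 65.2.
At the ceiling price 56, quantity supplied is (56 - 24.5)/0.5 = 63; supply is the short side, so Q = 63 trades at P = 56.
The lost-trades triangle has base Q* - 63 = 18.4 and height equal to the gap between the curves at Q = 63, which is 102 - 56 = 46. DWL = (1/2)(18.4)(46) = 423.2.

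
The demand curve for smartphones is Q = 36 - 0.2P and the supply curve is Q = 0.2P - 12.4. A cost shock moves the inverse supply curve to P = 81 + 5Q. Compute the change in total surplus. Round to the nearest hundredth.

-206.15

Rewriting demand in inverse form: P = 180 - 5Q.
Rewriting supply in inverse form: P = 62 + 5Q.
Initial equilibrium: Q_0 = 11.8, P_0 = 121; CS_0 = (1/2)(11.8)(59) = 348.1, PS_0 = (1/2)(11.8)(59) = 348.1.
New equilibrium: 180 - 5Q = 81 + 5Q gives Q_1 = 9.9, P_1 = 130.5; CS_1 = 245.025, PS_1 = 245.025.
Change in total surplus = (245.025 + 245.025) - (348.1 + 348.1) = -206.15.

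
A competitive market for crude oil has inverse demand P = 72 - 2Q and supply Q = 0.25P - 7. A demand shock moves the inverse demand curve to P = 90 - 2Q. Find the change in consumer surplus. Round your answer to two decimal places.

Rewriting supply in inverse form: P = 28 + 4Q.
Initial equilibrium: Q_0 = 7.3333, P_0 = 57.3333; CS_0 = (1/2)(7.3333)(14.6667) = 53.7778, PS_0 = (1/2)(7.3333)(29.3333) = 107.5556.
New equilibrium: 90 - 2Q = 28 + 4Q gives Q_1 = 10.3333, P_1 = 69.3333; CS_1 = 106.7778, PS_1 = 213.5556.
Change in consumer surplus = 106.7778 - 53.7778 = 53.

53.00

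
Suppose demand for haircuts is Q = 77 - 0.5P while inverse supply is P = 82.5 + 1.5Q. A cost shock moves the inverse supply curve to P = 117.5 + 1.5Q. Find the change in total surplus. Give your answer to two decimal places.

-540.00

Rewriting demand in inverse form: P = 154 - 2Q.
Initial equilibrium: Q_0 = 20.4286, P_0 = 113.1429; CS_0 = (1/2)(20.4286)(40.8571) = 417.3265, PS_0 = (1/2)(20.4286)(30.6429) = 312.9949.
New equilibrium: 154 - 2Q = 117.5 + 1.5Q gives Q_1 = 10.4286, P_1 = 133.1429; CS_1 = 108.7551, PS_1 = 81.5663.
Change in total surplus = (108.7551 + 81.5663) - (417.3265 + 312.9949) = -540.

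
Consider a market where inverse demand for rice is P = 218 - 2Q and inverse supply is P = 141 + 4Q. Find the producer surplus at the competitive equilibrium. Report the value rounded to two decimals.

329.39

Set 218 - 2Q = 141 + 4Q, which gives 77 = 6Q, so Q* = 12.8333 and P* = 218 - 2(12.8333) = 192.3333.
PS is the area between P* and the supply curve from 0 to Q*: (1/2)(12.8333)(51.3333) = 329.3889.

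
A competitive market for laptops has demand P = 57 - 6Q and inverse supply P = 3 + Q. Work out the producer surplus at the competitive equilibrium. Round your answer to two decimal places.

Set 57 - 6Q = 3 + Q, which gives 54 = 7Q, so Q* = 7.7143 and P* = 57 - 6(7.7143) = 10.7143.
Producer surplus is the triangle above supply below P*: (1/2)(7.7143)(10.7143 - 3) = (1/2)(7.7143)(7.7143) = 29.7551.

29.76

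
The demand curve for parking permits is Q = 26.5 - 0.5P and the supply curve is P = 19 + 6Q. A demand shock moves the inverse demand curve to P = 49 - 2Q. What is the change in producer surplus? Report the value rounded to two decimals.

Rewriting demand in inverse form: P = 53 - 2Q.
Initial equilibrium: Q_0 = 4.25, P_0 = 44.5; CS_0 = (1/2)(4.25)(8.5) = 18.0625, PS_0 = (1/2)(4.25)(25.5) = 54.1875.
New equilibrium: 49 - 2Q = 19 + 6Q gives Q_1 = 3.75, P_1 = 41.5; CS_1 = 14.0625, PS_1 = 42.1875.
Change in producer surplus = 42.1875 - 54.1875 = -12.

-12.00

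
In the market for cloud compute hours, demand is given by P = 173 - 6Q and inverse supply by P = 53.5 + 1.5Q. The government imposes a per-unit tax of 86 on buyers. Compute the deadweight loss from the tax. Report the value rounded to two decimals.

Pre-tax equilibrium: 173 - 6Q = 53.5 + 1.5Q gives Q* = 15.9333, P* = 77.4.
With the tax, buyers' net willingness to pay falls by 86: (173 - 86) - 6Q = 53.5 + 1.5Q, so Q_t = 4.4667. Buyers pay P_b = 146.2; sellers receive P_s = P_b - 86 = 60.2.
The welfare triangle lost has base Q* - Q_t = 11.4667 and height t = 86, so DWL = (1/2)(11.4667)(86) = 493.0667.

493.07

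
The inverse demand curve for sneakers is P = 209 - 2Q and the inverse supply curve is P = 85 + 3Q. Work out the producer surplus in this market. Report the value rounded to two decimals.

Equilibrium: 209 - 2Q = 85 + 3Q, so Q* = 24.8 and P* = 159.4.
The supply curve's price intercept is 85, so PS = (1/2)(Q*)(P* - 85) = (1/2)(24.8)(74.4) = 922.56.

922.56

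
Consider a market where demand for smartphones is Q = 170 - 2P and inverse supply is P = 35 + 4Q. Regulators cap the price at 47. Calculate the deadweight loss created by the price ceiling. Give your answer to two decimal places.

148.03

Rewriting demand in inverse form: P = 85 - 0.5Q.
Free-market equilibrium: 85 - 0.5Q = 35 + 4Q gives Q* = 11.1111, P* = 79.4444.
At P = 47, sellers supply (47 - 35)/4 = 3 while buyers want more, so the quantity traded is 3 at price 47.
At Q = 3 the demand price is 83.5 and the supply price is 47. Deadweight loss is the triangle between the curves from 3 to 11.1111: (1/2)(83.5 - 47)(11.1111 - 3) = 148.0278.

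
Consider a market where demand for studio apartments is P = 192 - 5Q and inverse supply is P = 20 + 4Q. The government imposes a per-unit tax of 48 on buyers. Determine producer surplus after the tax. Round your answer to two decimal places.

Without the tax, 192 - 5Q = 20 + 4Q so Q* = 19.1111 and P* = 96.4444.
A tax on buyers shifts demand down by 48: (192 - 48) - 5Q = 20 + 4Q, so Q_t = 13.7778. Buyers pay P_b = 123.1111; sellers receive P_s = P_b - 48 = 75.1111.
Producer surplus is the triangle above supply below P_s: (1/2)(13.7778)(75.1111 - 20) = 379.6543.

379.65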